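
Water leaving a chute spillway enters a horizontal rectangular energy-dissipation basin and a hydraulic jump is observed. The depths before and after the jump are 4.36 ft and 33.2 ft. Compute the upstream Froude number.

Fr₁ = 5.73

For a rectangular channel the momentum equation gives q² = ½·g·y₁·y₂·(y₁ + y₂) = ½×32.2×4.36×33.2×37.6 = 87534.
q = √87534 = 296 ft²/s.
V₁ = q/y₁ = 67.9 ft/s; Fr₁ = V₁/√(g·y₁) = 5.73.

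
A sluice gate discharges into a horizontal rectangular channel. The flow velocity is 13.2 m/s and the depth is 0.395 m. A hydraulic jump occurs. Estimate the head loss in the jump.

Fr₁ = V₁/√(g·y₁) = 13.2/√(9.81×0.395) = 6.71.
Bélanger equation: y₂/y₁ = ½[√(1 + 8Fr₁²) − 1] = ½[√360.7 − 1] = 9.00.
y₂ = 9.00 × 0.395 = 3.55 m.
Head loss: ΔE = (y₂ − y₁)³/(4y₁y₂) = (3.55 − 0.395)³/(4×0.395×3.55) = 31.5/5.61 = 5.61 m.

ΔE = 5.61 m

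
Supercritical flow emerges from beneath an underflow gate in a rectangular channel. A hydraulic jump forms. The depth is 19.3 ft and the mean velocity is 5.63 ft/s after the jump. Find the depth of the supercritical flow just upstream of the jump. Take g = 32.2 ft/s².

y₁ = 1.80 ft

Fr₂ = V₂/√(g·y₂) = 5.63/√(32.2×19.3) = 0.226.
From the momentum equation (using Fr₂), y₁/y₂ = ½[√(1 + 8Fr₂²) − 1] = ½[√1.408 − 1] = 0.0933.
y₁ = 0.0933 × 19.3 = 1.80 ft.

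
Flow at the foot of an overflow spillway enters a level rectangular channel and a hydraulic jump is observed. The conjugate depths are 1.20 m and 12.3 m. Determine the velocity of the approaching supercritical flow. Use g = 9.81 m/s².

V₁ = 26.1 m/s

For a rectangular channel the momentum equation gives q² = ½·g·y₁·y₂·(y₁ + y₂) = ½×9.81×1.20×12.3×13.5 = 977.
q = √977 = 31.3 m²/s.
V₁ = q/y₁ = 31.3/1.20 = 26.1 m/s.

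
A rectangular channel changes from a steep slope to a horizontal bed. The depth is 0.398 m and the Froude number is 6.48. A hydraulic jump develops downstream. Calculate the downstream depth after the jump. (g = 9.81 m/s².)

y₂ = 3.45 m

Fr₁ = 6.48 (given).
Conjugate-depth relation: y₂/y₁ = ½[√(1 + 8Fr₁²) − 1] = ½[√336.9 − 1] = 8.68.
y₂ = 8.68 × 0.398 = 3.45 m.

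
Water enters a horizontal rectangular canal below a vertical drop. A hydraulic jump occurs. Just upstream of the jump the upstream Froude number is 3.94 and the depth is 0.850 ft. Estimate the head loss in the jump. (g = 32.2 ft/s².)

ΔE = 2.86 ft

Fr₁ = 3.94 (given).
By Bélanger, y₂/y₁ = ½[√(1 + 8Fr₁²) − 1] = ½[√125.2 − 1] = 5.09.
y₂ = 5.09 × 0.850 = 4.33 ft.
V₁ = Fr₁·√(g·y₁) = 3.94×√(32.2×0.850) = 20.6 ft/s; q = V₁·y₁ = 17.5 ft²/s. V₂ = q/y₂ = 17.5/4.33 = 4.05 ft/s. E₁ = y₁ + V₁²/2g = 7.45 ft; E₂ = y₂ + V₂²/2g = 4.58 ft. ΔE = E₁ − E₂ = 2.86 ft.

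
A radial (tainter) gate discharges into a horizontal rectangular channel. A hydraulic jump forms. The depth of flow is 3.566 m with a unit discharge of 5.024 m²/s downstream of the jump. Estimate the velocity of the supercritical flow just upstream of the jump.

V₁ = 13.69 m/s

V₂ = q/y₂ = 5.024/3.566 = 1.409 m/s; Fr₂ = V₂/√(g·y₂) = 0.2382.
The Bélanger relation is symmetric: y₁/y₂ = ½[√(1 + 8Fr₂²) − 1] = ½[√1.4539 − 1] = 0.1029.
y₁ = 0.1029 × 3.566 = 0.3669 m.
V₁ = q/y₁ = 5.024/0.3669 = 13.69 m/s.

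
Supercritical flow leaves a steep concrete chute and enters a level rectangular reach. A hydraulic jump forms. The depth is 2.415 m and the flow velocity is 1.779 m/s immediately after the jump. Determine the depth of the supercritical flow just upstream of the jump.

y₁ = 0.5292 m

Fr₂ = V₂/√(g·y₂) = 1.779/√(9.81×2.415) = 0.3655.
Since the conjugate-depth ratio holds either way, y₁/y₂ = ½[√(1 + 8Fr₂²) − 1] = ½[√2.0687 − 1] = 0.2191.
y₁ = 0.2191 × 2.415 = 0.5292 m.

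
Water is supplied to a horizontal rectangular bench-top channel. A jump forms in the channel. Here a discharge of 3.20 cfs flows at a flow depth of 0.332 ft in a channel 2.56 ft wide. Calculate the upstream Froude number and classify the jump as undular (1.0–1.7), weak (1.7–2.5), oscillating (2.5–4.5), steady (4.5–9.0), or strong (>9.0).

Fr₁ = 1.15; undular jump

q = Q/b = 3.20/2.56 = 1.25 ft²/s; V₁ = q/y₁ = 3.77 ft/s. Fr₁ = V₁/√(g·y₁) = 1.15.
Fr₁ = 1.15 lies in the undular range.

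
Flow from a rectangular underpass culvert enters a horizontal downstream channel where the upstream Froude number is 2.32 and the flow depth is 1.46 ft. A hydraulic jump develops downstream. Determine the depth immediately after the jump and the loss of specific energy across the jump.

y₂ = 4.12 ft; ΔE = 0.779 ft

Fr₁ = 2.32 (given).
Bélanger equation: y₂/y₁ = ½[√(1 + 8Fr₁²) − 1] = ½[√44.06 − 1] = 2.82.
y₂ = 2.82 × 1.46 = 4.12 ft.
Head loss: ΔE = (y₂ − y₁)³/(4y₁y₂) = (4.12 − 1.46)³/(4×1.46×4.12) = 18.7/24.0 = 0.779 ft.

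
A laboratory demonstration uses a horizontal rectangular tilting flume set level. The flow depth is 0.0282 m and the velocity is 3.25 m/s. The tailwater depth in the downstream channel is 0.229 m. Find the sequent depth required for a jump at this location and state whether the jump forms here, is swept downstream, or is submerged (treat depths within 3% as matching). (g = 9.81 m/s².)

Fr₁ = V₁/√(g·y₁) = 3.25/√(9.81×0.0282) = 6.18.
From the momentum equation for a rectangular channel, y₂/y₁ = ½[√(1 + 8Fr₁²) − 1] = ½[√306.4 − 1] = 8.25.
y₂ = 8.25 × 0.0282 = 0.233 m.
Tailwater y_tw = 0.229 m: y_tw ≈ y₂, so the jump forms here.

y₂ = 0.233 m; the jump forms here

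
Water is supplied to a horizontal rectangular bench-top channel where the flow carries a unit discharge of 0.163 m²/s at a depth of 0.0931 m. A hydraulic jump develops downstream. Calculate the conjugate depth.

V₁ = q/y₁ = 0.163/0.0931 = 1.75 m/s. Fr₁ = V₁/√(g·y₁) = 1.75/√(9.81×0.0931) = 1.83.
Conjugate-depth relation: y₂/y₁ = ½[√(1 + 8Fr₁²) − 1] = ½[√27.85 − 1] = 2.14.
y₂ = 2.14 × 0.0931 = 0.199 m.

y₂ = 0.199 m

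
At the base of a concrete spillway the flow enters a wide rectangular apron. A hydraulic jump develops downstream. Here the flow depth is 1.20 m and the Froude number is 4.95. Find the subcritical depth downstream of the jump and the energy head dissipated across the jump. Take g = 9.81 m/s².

y₂ = 7.82 m; ΔE = 7.73 m

Fr₁ = 4.95 (given).
Conjugate-depth relation: y₂/y₁ = ½[√(1 + 8Fr₁²) − 1] = ½[√197.0 − 1] = 6.52.
y₂ = 6.52 × 1.20 = 7.82 m.
Head loss: ΔE = (y₂ − y₁)³/(4y₁y₂) = (7.82 − 1.20)³/(4×1.20×7.82) = 290/37.5 = 7.73 m.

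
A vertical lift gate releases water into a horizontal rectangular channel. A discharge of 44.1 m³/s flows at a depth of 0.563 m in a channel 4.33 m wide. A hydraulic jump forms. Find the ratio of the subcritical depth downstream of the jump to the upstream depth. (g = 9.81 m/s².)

q = Q/b = 44.1/4.33 = 10.2 m²/s; V₁ = q/y₁ = 18.1 m/s. Fr₁ = V₁/√(g·y₁) = 7.70.
Conjugate-depth relation: y₂/y₁ = ½[√(1 + 8Fr₁²) − 1] = ½[√475.0 − 1] = 10.4.

y₂/y₁ = 10.4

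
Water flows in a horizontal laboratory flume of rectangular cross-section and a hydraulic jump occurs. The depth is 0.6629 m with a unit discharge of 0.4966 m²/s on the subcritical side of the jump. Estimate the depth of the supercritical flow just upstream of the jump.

V₂ = q/y₂ = 0.4966/0.6629 = 0.7491 m/s; Fr₂ = V₂/√(g·y₂) = 0.2938.
From the momentum equation (using Fr₂), y₁/y₂ = ½[√(1 + 8Fr₂²) − 1] = ½[√1.6904 − 1] = 0.1501.
y₁ = 0.1501 × 0.6629 = 0.09948 m.

y₁ = 0.09948 m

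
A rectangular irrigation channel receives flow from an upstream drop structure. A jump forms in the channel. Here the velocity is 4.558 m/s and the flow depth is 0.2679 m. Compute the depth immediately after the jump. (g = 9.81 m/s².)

y₂ = 0.9397 m

Fr₁ = V₁/√(g·y₁) = 4.558/√(9.81×0.2679) = 2.812.
From the momentum equation for a rectangular channel, y₂/y₁ = ½[√(1 + 8Fr₁²) − 1] = ½[√64.241 − 1] = 3.508.
y₂ = 3.508 × 0.2679 = 0.9397 m.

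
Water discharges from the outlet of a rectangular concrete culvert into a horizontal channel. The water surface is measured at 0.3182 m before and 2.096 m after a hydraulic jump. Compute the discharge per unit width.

q = 2.810 m²/s

For a rectangular channel the momentum equation gives q² = ½·g·y₁·y₂·(y₁ + y₂) = ½×9.81×0.3182×2.096×2.414 = 7.898.
q = √7.898 = 2.810 m²/s.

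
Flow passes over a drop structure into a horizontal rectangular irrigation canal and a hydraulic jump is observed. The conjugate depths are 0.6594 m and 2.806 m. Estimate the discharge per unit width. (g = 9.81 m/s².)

q = 5.608 m²/s

For a rectangular channel the momentum equation gives q² = ½·g·y₁·y₂·(y₁ + y₂) = ½×9.81×0.6594×2.806×3.465 = 31.45.
q = √31.45 = 5.608 m²/s.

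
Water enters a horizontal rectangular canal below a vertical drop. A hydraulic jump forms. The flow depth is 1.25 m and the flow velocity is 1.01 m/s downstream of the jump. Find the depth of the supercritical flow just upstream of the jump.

Fr₂ = V₂/√(g·y₂) = 1.01/√(9.81×1.25) = 0.288.
Applying the sequent-depth relation in reverse, y₁/y₂ = ½[√(1 + 8Fr₂²) − 1] = ½[√1.666 − 1] = 0.145.
y₁ = 0.145 × 1.25 = 0.182 m.

y₁ = 0.182 m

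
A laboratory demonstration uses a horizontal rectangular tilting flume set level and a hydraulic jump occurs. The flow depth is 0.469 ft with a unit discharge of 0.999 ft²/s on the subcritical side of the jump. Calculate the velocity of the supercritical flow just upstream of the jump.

V₂ = q/y₂ = 0.999/0.469 = 2.13 ft/s; Fr₂ = V₂/√(g·y₂) = 0.548.
Since the conjugate-depth ratio holds either way, y₁/y₂ = ½[√(1 + 8Fr₂²) − 1] = ½[√3.404 − 1] = 0.422.
y₁ = 0.422 × 0.469 = 0.198 ft.
V₁ = q/y₁ = 0.999/0.198 = 5.04 ft/s.

V₁ = 5.04 ft/s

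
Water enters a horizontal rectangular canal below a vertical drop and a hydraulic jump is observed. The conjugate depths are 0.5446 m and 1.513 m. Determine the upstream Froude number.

For a rectangular channel the momentum equation gives q² = ½·g·y₁·y₂·(y₁ + y₂) = ½×9.81×0.5446×1.513×2.058 = 8.316.
q = √8.316 = 2.884 m²/s.
V₁ = q/y₁ = 5.295 m/s; Fr₁ = V₁/√(g·y₁) = 2.291.

Fr₁ = 2.291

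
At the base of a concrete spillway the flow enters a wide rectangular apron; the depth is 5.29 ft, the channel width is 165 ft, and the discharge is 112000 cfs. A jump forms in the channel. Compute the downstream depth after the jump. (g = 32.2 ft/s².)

y₂ = 71.0 ft

q = Q/b = 112000/165 = 679 ft²/s; V₁ = q/y₁ = 128 ft/s. Fr₁ = V₁/√(g·y₁) = 9.83.
Bélanger equation: y₂/y₁ = ½[√(1 + 8Fr₁²) − 1] = ½[√774.3 − 1] = 13.4.
y₂ = 13.4 × 5.29 = 71.0 ft.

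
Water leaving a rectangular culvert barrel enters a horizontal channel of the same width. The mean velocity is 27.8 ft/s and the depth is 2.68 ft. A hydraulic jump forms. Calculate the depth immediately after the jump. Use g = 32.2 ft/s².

Fr₁ = V₁/√(g·y₁) = 27.8/√(32.2×2.68) = 2.99.
Sequent-depth ratio: y₂/y₁ = ½[√(1 + 8Fr₁²) − 1] = ½[√72.65 − 1] = 3.76.
y₂ = 3.76 × 2.68 = 10.1 ft.

y₂ = 10.1 ft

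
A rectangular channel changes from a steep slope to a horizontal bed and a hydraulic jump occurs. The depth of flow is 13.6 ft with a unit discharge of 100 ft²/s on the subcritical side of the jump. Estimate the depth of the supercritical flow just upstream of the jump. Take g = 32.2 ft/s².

y₁ = 2.79 ft

V₂ = q/y₂ = 100/13.6 = 7.35 ft/s; Fr₂ = V₂/√(g·y₂) = 0.351.
From the momentum equation (using Fr₂), y₁/y₂ = ½[√(1 + 8Fr₂²) − 1] = ½[√1.988 − 1] = 0.205.
y₁ = 0.205 × 13.6 = 2.79 ft.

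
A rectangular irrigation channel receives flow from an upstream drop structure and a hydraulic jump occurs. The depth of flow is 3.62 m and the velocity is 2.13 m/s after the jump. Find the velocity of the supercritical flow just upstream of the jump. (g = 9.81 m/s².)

V₁ = 10.1 m/s

Fr₂ = V₂/√(g·y₂) = 2.13/√(9.81×3.62) = 0.357.
Since the conjugate-depth ratio holds either way, y₁/y₂ = ½[√(1 + 8Fr₂²) − 1] = ½[√2.022 − 1] = 0.211.
y₁ = 0.211 × 3.62 = 0.764 m.
V₁ = q/y₁ = 7.71/0.764 = 10.1 m/s.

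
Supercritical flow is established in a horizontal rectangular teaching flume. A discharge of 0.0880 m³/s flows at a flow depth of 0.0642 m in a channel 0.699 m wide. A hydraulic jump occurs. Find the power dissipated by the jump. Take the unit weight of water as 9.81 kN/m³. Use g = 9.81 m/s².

q = Q/b = 0.0880/0.699 = 0.126 m²/s; V₁ = q/y₁ = 1.96 m/s. Fr₁ = V₁/√(g·y₁) = 2.47.
By Bélanger, y₂/y₁ = ½[√(1 + 8Fr₁²) − 1] = ½[√49.85 − 1] = 3.03.
y₂ = 3.03 × 0.0642 = 0.195 m.
Head loss: ΔE = (y₂ − y₁)³/(4y₁y₂) = (0.195 − 0.0642)³/(4×0.0642×0.195) = 0.00221/0.0500 = 0.0443 m.
P = γ·Q·ΔE = 9.81 × 0.0880 × 0.0443 = 0.0383 kW.

P = 0.0383 kW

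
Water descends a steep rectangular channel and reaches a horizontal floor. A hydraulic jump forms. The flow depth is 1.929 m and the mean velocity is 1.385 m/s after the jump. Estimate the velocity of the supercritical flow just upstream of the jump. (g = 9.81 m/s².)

V₁ = 8.012 m/s

Fr₂ = V₂/√(g·y₂) = 1.385/√(9.81×1.929) = 0.3184.
From the momentum equation (using Fr₂), y₁/y₂ = ½[√(1 + 8Fr₂²) − 1] = ½[√1.8109 − 1] = 0.1729.
y₁ = 0.1729 × 1.929 = 0.3334 m.
V₁ = q/y₁ = 2.672/0.3334 = 8.012 m/s.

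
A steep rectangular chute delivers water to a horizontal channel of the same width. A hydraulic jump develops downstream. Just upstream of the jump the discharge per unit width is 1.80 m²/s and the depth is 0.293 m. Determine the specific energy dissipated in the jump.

V₁ = q/y₁ = 1.80/0.293 = 6.14 m/s. Fr₁ = V₁/√(g·y₁) = 6.14/√(9.81×0.293) = 3.62.
Conjugate-depth relation: y₂/y₁ = ½[√(1 + 8Fr₁²) − 1] = ½[√106.0 − 1] = 4.65.
y₂ = 4.65 × 0.293 = 1.36 m.
V₂ = q/y₂ = 1.80/1.36 = 1.32 m/s. E₁ = y₁ + V₁²/2g = 2.22 m; E₂ = y₂ + V₂²/2g = 1.45 m. ΔE = E₁ − E₂ = 0.765 m.

ΔE = 0.765 m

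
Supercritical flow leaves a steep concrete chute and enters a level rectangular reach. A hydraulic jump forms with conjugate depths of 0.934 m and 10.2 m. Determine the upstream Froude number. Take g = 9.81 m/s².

For a rectangular channel the momentum equation gives q² = ½·g·y₁·y₂·(y₁ + y₂) = ½×9.81×0.934×10.2×11.1 = 520.
q = √520 = 22.8 m²/s.
V₁ = q/y₁ = 24.4 m/s; Fr₁ = V₁/√(g·y₁) = 8.07.

Fr₁ = 8.07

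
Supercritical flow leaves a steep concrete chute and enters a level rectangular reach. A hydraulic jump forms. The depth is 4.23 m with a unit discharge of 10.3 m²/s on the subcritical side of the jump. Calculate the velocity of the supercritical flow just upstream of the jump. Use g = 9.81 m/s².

V₁ = 10.5 m/s

V₂ = q/y₂ = 10.3/4.23 = 2.43 m/s; Fr₂ = V₂/√(g·y₂) = 0.378.
Applying the sequent-depth relation in reverse, y₁/y₂ = ½[√(1 + 8Fr₂²) − 1] = ½[√2.143 − 1] = 0.232.
y₁ = 0.232 × 4.23 = 0.981 m.
V₁ = q/y₁ = 10.3/0.981 = 10.5 m/s.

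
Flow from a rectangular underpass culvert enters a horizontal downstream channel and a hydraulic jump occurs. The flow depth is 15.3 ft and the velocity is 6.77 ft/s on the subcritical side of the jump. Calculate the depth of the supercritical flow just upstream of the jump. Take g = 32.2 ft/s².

Fr₂ = V₂/√(g·y₂) = 6.77/√(32.2×15.3) = 0.305.
Applying the sequent-depth relation in reverse, y₁/y₂ = ½[√(1 + 8Fr₂²) − 1] = ½[√1.744 − 1] = 0.160.
y₁ = 0.160 × 15.3 = 2.45 ft.

y₁ = 2.45 ft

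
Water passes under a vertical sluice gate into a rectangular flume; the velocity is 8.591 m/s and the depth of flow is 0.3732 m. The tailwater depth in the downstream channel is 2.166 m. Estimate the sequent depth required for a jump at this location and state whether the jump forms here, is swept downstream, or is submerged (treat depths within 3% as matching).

Fr₁ = V₁/√(g·y₁) = 8.591/√(9.81×0.3732) = 4.490.
Bélanger equation: y₂/y₁ = ½[√(1 + 8Fr₁²) − 1] = ½[√162.27 − 1] = 5.869.
y₂ = 5.869 × 0.3732 = 2.190 m.
Tailwater y_tw = 2.166 m: y_tw ≈ y₂, so the jump forms here.

y₂ = 2.190 m; the jump forms here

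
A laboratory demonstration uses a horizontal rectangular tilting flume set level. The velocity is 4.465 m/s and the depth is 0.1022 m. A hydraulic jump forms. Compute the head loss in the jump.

Fr₁ = V₁/√(g·y₁) = 4.465/√(9.81×0.1022) = 4.459.
Sequent-depth ratio: y₂/y₁ = ½[√(1 + 8Fr₁²) − 1] = ½[√160.08 − 1] = 5.826.
y₂ = 5.826 × 0.1022 = 0.5954 m.
Head loss: ΔE = (y₂ − y₁)³/(4y₁y₂) = (0.5954 − 0.1022)³/(4×0.1022×0.5954) = 0.1200/0.2434 = 0.4930 m.

ΔE = 0.4930 m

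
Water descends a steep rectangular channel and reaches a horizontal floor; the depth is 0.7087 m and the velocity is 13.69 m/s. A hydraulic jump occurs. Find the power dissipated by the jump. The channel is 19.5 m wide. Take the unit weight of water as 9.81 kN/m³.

P = 9645 kW

Fr₁ = V₁/√(g·y₁) = 13.69/√(9.81×0.7087) = 5.192.
Bélanger equation: y₂/y₁ = ½[√(1 + 8Fr₁²) − 1] = ½[√216.66 − 1] = 6.860.
y₂ = 6.860 × 0.7087 = 4.861 m.
Head loss: ΔE = (y₂ − y₁)³/(4y₁y₂) = (4.861 − 0.7087)³/(4×0.7087×4.861) = 71.61/13.78 = 5.197 m.
q = V₁·y₁ = 13.69 × 0.7087 = 9.702 m²/s. Q = q·b = 9.702 × 19.5 = 189.2 m³/s. P = γ·Q·ΔE = 9.81 × 189.2 × 5.197 = 9645 kW.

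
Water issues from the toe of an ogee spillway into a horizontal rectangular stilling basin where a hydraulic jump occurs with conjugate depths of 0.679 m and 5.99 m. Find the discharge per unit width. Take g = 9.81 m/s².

For a rectangular channel the momentum equation gives q² = ½·g·y₁·y₂·(y₁ + y₂) = ½×9.81×0.679×5.99×6.67 = 133.
q = √133 = 11.5 m²/s.

q = 11.5 m²/s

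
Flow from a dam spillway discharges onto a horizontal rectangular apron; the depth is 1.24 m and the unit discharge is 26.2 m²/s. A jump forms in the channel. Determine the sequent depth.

V₁ = q/y₁ = 26.2/1.24 = 21.1 m/s. Fr₁ = V₁/√(g·y₁) = 21.1/√(9.81×1.24) = 6.06.
From the momentum equation for a rectangular channel, y₂/y₁ = ½[√(1 + 8Fr₁²) − 1] = ½[√294.6 − 1] = 8.08.
y₂ = 8.08 × 1.24 = 10.0 m.

y₂ = 10.0 m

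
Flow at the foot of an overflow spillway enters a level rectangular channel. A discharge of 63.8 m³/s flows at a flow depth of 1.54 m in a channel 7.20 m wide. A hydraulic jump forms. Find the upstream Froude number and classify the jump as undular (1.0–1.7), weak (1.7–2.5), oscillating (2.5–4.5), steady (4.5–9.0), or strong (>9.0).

q = Q/b = 63.8/7.20 = 8.86 m²/s; V₁ = q/y₁ = 5.75 m/s. Fr₁ = V₁/√(g·y₁) = 1.48.
Fr₁ = 1.48 lies in the undular range.

Fr₁ = 1.48; undular jump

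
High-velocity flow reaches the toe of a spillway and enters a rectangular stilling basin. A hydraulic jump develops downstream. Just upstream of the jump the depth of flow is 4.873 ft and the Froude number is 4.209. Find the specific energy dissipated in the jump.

Fr₁ = 4.209 (given).
By Bélanger, y₂/y₁ = ½[√(1 + 8Fr₁²) − 1] = ½[√142.73 − 1] = 5.473.
y₂ = 5.473 × 4.873 = 26.67 ft.
V₁ = Fr₁·√(g·y₁) = 4.209×√(32.2×4.873) = 52.72 ft/s; q = V₁·y₁ = 256.9 ft²/s. V₂ = q/y₂ = 256.9/26.67 = 9.633 ft/s. E₁ = y₁ + V₁²/2g = 48.04 ft; E₂ = y₂ + V₂²/2g = 28.11 ft. ΔE = E₁ − E₂ = 19.92 ft.

ΔE = 19.92 ft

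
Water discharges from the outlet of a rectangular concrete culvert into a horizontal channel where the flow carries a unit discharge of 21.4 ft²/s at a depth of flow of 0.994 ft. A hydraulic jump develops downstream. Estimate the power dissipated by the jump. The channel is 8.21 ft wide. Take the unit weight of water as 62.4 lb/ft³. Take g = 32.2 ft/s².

P = 60.1 hp

V₁ = q/y₁ = 21.4/0.994 = 21.5 ft/s. Fr₁ = V₁/√(g·y₁) = 21.5/√(32.2×0.994) = 3.81.
Bélanger equation: y₂/y₁ = ½[√(1 + 8Fr₁²) − 1] = ½[√116.9 − 1] = 4.90.
y₂ = 4.90 × 0.994 = 4.88 ft.
V₂ = q/y₂ = 21.4/4.88 = 4.39 ft/s. E₁ = y₁ + V₁²/2g = 8.19 ft; E₂ = y₂ + V₂²/2g = 5.17 ft. ΔE = E₁ − E₂ = 3.02 ft.
Q = q·b = 21.4 × 8.21 = 176 cfs. P = γ·Q·ΔE/550 = 62.4 × 176 × 3.02 / 550 = 60.1 hp.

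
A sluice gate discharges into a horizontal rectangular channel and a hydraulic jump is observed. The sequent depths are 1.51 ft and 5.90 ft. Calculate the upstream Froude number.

Fr₁ = 3.10

For a rectangular channel the momentum equation gives q² = ½·g·y₁·y₂·(y₁ + y₂) = ½×32.2×1.51×5.90×7.41 = 1063.
q = √1063 = 32.6 ft²/s.
V₁ = q/y₁ = 21.6 ft/s; Fr₁ = V₁/√(g·y₁) = 3.10.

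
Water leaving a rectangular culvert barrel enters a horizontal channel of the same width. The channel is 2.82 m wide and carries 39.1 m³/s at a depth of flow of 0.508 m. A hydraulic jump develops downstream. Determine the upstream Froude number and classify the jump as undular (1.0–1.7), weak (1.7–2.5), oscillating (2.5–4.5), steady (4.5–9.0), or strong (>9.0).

Fr₁ = 12.2; strong jump

q = Q/b = 39.1/2.82 = 13.9 m²/s; V₁ = q/y₁ = 27.3 m/s. Fr₁ = V₁/√(g·y₁) = 12.2.
Fr₁ = 12.2 lies in the strong range.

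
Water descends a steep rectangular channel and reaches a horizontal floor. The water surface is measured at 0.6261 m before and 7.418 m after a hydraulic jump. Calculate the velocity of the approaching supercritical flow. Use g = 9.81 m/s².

V₁ = 21.62 m/s

For a rectangular channel the momentum equation gives q² = ½·g·y₁·y₂·(y₁ + y₂) = ½×9.81×0.6261×7.418×8.044 = 183.3.
q = √183.3 = 13.54 m²/s.
V₁ = q/y₁ = 13.54/0.6261 = 21.62 m/s.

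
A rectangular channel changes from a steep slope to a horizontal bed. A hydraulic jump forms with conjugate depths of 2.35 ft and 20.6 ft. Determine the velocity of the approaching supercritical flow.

For a rectangular channel the momentum equation gives q² = ½·g·y₁·y₂·(y₁ + y₂) = ½×32.2×2.35×20.6×23.0 = 17887.
q = √17887 = 134 ft²/s.
V₁ = q/y₁ = 134/2.35 = 56.9 ft/s.

V₁ = 56.9 ft/s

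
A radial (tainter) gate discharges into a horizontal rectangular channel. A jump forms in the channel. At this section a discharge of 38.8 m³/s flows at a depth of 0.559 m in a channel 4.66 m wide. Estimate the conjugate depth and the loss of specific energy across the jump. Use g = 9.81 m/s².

y₂ = 4.76 m; ΔE = 6.95 m

q = Q/b = 38.8/4.66 = 8.33 m²/s; V₁ = q/y₁ = 14.9 m/s. Fr₁ = V₁/√(g·y₁) = 6.36.
Sequent-depth ratio: y₂/y₁ = ½[√(1 + 8Fr₁²) − 1] = ½[√324.7 − 1] = 8.51.
y₂ = 8.51 × 0.559 = 4.76 m.
V₂ = q/y₂ = 8.33/4.76 = 1.75 m/s. E₁ = y₁ + V₁²/2g = 11.9 m; E₂ = y₂ + V₂²/2g = 4.91 m. ΔE = E₁ − E₂ = 6.95 m.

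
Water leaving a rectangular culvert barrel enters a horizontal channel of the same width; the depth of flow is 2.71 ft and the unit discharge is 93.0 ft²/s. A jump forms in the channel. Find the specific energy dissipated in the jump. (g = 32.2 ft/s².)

V₁ = q/y₁ = 93.0/2.71 = 34.3 ft/s. Fr₁ = V₁/√(g·y₁) = 34.3/√(32.2×2.71) = 3.67.
Bélanger equation: y₂/y₁ = ½[√(1 + 8Fr₁²) − 1] = ½[√109.0 − 1] = 4.72.
y₂ = 4.72 × 2.71 = 12.8 ft.
V₂ = q/y₂ = 93.0/12.8 = 7.27 ft/s. E₁ = y₁ + V₁²/2g = 21.0 ft; E₂ = y₂ + V₂²/2g = 13.6 ft. ΔE = E₁ − E₂ = 7.39 ft.

ΔE = 7.39 ft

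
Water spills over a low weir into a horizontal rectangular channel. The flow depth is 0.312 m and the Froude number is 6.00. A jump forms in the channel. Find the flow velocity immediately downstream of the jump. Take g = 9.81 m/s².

V₂ = 1.31 m/s

Fr₁ = 6.00 (given).
Conjugate-depth relation: y₂/y₁ = ½[√(1 + 8Fr₁²) − 1] = ½[√289.0 − 1] = 8.00.
y₂ = 8.00 × 0.312 = 2.50 m.
V₁ = Fr₁·√(g·y₁) = 6.00×√(9.81×0.312) = 10.5 m/s; q = V₁·y₁ = 3.28 m²/s.
V₂ = q/y₂ = 3.28/2.50 = 1.31 m/s.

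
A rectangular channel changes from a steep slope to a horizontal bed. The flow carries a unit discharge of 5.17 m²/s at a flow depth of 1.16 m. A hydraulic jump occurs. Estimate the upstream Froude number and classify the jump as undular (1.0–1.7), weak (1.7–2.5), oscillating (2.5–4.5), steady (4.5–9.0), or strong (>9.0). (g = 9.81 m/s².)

Fr₁ = 1.32; undular jump

V₁ = q/y₁ = 5.17/1.16 = 4.46 m/s. Fr₁ = V₁/√(g·y₁) = 4.46/√(9.81×1.16) = 1.32.
Fr₁ = 1.32 lies in the undular range.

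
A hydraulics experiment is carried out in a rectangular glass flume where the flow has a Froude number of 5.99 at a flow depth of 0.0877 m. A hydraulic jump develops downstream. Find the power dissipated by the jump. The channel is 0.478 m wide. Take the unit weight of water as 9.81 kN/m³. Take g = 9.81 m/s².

P = 2.14 kW

Fr₁ = 5.99 (given).
Sequent-depth ratio: y₂/y₁ = ½[√(1 + 8Fr₁²) − 1] = ½[√288.0 − 1] = 7.99.
y₂ = 7.99 × 0.0877 = 0.700 m.
Head loss: ΔE = (y₂ − y₁)³/(4y₁y₂) = (0.700 − 0.0877)³/(4×0.0877×0.700) = 0.230/0.246 = 0.936 m.
V₁ = Fr₁·√(g·y₁) = 5.99×√(9.81×0.0877) = 5.56 m/s; q = V₁·y₁ = 0.487 m²/s. Q = q·b = 0.487 × 0.478 = 0.233 m³/s. P = γ·Q·ΔE = 9.81 × 0.233 × 0.936 = 2.14 kW.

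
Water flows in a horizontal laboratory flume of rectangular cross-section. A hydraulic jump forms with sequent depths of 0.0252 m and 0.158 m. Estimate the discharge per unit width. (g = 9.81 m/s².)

q = 0.0598 m²/s

For a rectangular channel the momentum equation gives q² = ½·g·y₁·y₂·(y₁ + y₂) = ½×9.81×0.0252×0.158×0.183 = 0.00358.
q = √0.00358 = 0.0598 m²/s.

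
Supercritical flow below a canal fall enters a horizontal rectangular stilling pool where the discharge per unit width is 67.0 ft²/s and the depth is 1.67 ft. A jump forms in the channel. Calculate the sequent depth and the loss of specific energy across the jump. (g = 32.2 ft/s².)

y₂ = 12.1 ft; ΔE = 14.1 ft

V₁ = q/y₁ = 67.0/1.67 = 40.1 ft/s. Fr₁ = V₁/√(g·y₁) = 40.1/√(32.2×1.67) = 5.47.
From the momentum equation for a rectangular channel, y₂/y₁ = ½[√(1 + 8Fr₁²) − 1] = ½[√240.5 − 1] = 7.25.
y₂ = 7.25 × 1.67 = 12.1 ft.
Head loss: ΔE = (y₂ − y₁)³/(4y₁y₂) = (12.1 − 1.67)³/(4×1.67×12.1) = 1139/80.9 = 14.1 ft.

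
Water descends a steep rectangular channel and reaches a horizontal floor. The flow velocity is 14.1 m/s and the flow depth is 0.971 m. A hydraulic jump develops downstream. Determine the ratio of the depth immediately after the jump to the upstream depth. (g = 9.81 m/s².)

Fr₁ = V₁/√(g·y₁) = 14.1/√(9.81×0.971) = 4.57.
From the momentum equation for a rectangular channel, y₂/y₁ = ½[√(1 + 8Fr₁²) − 1] = ½[√168.0 − 1] = 5.98.

y₂/y₁ = 5.98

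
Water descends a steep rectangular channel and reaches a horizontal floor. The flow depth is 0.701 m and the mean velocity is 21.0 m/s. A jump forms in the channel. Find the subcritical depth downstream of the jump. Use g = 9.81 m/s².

Fr₁ = V₁/√(g·y₁) = 21.0/√(9.81×0.701) = 8.01.
Conjugate-depth relation: y₂/y₁ = ½[√(1 + 8Fr₁²) − 1] = ½[√514.0 − 1] = 10.8.
y₂ = 10.8 × 0.701 = 7.60 m.

y₂ = 7.60 m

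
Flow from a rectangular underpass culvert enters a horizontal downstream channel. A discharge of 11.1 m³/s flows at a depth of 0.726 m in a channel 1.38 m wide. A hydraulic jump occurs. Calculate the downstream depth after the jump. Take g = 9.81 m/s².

y₂ = 3.91 m

q = Q/b = 11.1/1.38 = 8.04 m²/s; V₁ = q/y₁ = 11.1 m/s. Fr₁ = V₁/√(g·y₁) = 4.15.
Bélanger equation: y₂/y₁ = ½[√(1 + 8Fr₁²) − 1] = ½[√138.9 − 1] = 5.39.
y₂ = 5.39 × 0.726 = 3.91 m.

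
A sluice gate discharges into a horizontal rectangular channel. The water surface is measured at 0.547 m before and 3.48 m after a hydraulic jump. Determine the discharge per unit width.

q = 6.13 m²/s

For a rectangular channel the momentum equation gives q² = ½·g·y₁·y₂·(y₁ + y₂) = ½×9.81×0.547×3.48×4.03 = 37.6.
q = √37.6 = 6.13 m²/s.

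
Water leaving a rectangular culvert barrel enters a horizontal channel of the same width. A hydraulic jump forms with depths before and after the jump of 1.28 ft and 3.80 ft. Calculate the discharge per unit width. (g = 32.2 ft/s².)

q = 19.9 ft²/s

For a rectangular channel the momentum equation gives q² = ½·g·y₁·y₂·(y₁ + y₂) = ½×32.2×1.28×3.80×5.08 = 398.
q = √398 = 19.9 ft²/s.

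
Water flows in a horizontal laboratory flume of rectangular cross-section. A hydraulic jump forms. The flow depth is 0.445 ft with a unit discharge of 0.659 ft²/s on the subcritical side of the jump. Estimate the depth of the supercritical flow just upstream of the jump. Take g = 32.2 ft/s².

V₂ = q/y₂ = 0.659/0.445 = 1.48 ft/s; Fr₂ = V₂/√(g·y₂) = 0.391.
Applying the sequent-depth relation in reverse, y₁/y₂ = ½[√(1 + 8Fr₂²) − 1] = ½[√2.224 − 1] = 0.246.
y₁ = 0.246 × 0.445 = 0.109 ft.

y₁ = 0.109 ft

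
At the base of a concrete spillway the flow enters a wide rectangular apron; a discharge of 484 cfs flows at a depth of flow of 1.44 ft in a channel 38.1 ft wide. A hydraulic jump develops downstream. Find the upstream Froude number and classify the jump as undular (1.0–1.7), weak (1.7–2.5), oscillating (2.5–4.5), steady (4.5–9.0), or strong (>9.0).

Fr₁ = 1.30; undular jump

q = Q/b = 484/38.1 = 12.7 ft²/s; V₁ = q/y₁ = 8.82 ft/s. Fr₁ = V₁/√(g·y₁) = 1.30.
Fr₁ = 1.30 lies in the undular range.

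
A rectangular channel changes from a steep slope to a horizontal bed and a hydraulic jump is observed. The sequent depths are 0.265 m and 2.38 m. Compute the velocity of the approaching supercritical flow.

V₁ = 10.8 m/s

For a rectangular channel the momentum equation gives q² = ½·g·y₁·y₂·(y₁ + y₂) = ½×9.81×0.265×2.38×2.65 = 8.18.
q = √8.18 = 2.86 m²/s.
V₁ = q/y₁ = 2.86/0.265 = 10.8 m/s.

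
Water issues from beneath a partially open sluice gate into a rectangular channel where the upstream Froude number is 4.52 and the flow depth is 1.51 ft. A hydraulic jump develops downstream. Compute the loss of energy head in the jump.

ΔE = 7.57 ft

Fr₁ = 4.52 (given).
Conjugate-depth relation: y₂/y₁ = ½[√(1 + 8Fr₁²) − 1] = ½[√164.4 − 1] = 5.91.
y₂ = 5.91 × 1.51 = 8.93 ft.
Head loss: ΔE = (y₂ − y₁)³/(4y₁y₂) = (8.93 − 1.51)³/(4×1.51×8.93) = 408/53.9 = 7.57 ft.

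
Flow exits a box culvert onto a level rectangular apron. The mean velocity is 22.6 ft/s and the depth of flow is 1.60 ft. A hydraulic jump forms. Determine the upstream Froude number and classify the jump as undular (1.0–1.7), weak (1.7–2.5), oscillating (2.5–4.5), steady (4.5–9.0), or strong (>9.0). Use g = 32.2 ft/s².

Fr₁ = V₁/√(g·y₁) = 22.6/√(32.2×1.60) = 3.15.
Fr₁ = 3.15 lies in the oscillating range.

Fr₁ = 3.15; oscillating jump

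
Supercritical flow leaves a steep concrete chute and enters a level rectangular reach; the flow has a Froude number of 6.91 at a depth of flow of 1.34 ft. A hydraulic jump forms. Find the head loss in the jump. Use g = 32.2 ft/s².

Fr₁ = 6.91 (given).
By Bélanger, y₂/y₁ = ½[√(1 + 8Fr₁²) − 1] = ½[√383.0 − 1] = 9.28.
y₂ = 9.28 × 1.34 = 12.4 ft.
V₁ = Fr₁·√(g·y₁) = 6.91×√(32.2×1.34) = 45.4 ft/s; q = V₁·y₁ = 60.8 ft²/s. V₂ = q/y₂ = 60.8/12.4 = 4.89 ft/s. E₁ = y₁ + V₁²/2g = 33.3 ft; E₂ = y₂ + V₂²/2g = 12.8 ft. ΔE = E₁ − E₂ = 20.5 ft.

ΔE = 20.5 ft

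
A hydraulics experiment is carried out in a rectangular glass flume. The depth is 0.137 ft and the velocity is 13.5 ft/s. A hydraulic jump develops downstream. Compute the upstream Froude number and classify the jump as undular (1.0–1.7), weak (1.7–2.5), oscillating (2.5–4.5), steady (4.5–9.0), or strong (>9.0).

Fr₁ = V₁/√(g·y₁) = 13.5/√(32.2×0.137) = 6.43.
Fr₁ = 6.43 lies in the steady range.

Fr₁ = 6.43; steady jump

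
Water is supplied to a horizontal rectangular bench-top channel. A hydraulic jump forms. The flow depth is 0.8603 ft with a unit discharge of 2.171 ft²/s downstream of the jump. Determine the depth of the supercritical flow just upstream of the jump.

y₁ = 0.2946 ft

V₂ = q/y₂ = 2.171/0.8603 = 2.524 ft/s; Fr₂ = V₂/√(g·y₂) = 0.4795.
The Bélanger relation is symmetric: y₁/y₂ = ½[√(1 + 8Fr₂²) − 1] = ½[√2.8391 − 1] = 0.3425.
y₁ = 0.3425 × 0.8603 = 0.2946 ft.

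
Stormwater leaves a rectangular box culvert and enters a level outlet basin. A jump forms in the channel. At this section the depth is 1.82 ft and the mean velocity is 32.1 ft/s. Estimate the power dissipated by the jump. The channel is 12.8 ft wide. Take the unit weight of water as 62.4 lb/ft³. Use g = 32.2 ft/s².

P = 624 hp

Fr₁ = V₁/√(g·y₁) = 32.1/√(32.2×1.82) = 4.19.
By Bélanger, y₂/y₁ = ½[√(1 + 8Fr₁²) − 1] = ½[√141.7 − 1] = 5.45.
y₂ = 5.45 × 1.82 = 9.92 ft.
Head loss: ΔE = (y₂ − y₁)³/(4y₁y₂) = (9.92 − 1.82)³/(4×1.82×9.92) = 532/72.2 = 7.36 ft.
q = V₁·y₁ = 32.1 × 1.82 = 58.4 ft²/s. Q = q·b = 58.4 × 12.8 = 748 cfs. P = γ·Q·ΔE/550 = 62.4 × 748 × 7.36 / 550 = 624 hp.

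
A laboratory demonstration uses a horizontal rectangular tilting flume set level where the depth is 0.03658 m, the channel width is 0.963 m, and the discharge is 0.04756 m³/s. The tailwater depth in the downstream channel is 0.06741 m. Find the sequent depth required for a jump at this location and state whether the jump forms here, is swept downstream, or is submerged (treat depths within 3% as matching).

q = Q/b = 0.04756/0.963 = 0.04939 m²/s; V₁ = q/y₁ = 1.350 m/s. Fr₁ = V₁/√(g·y₁) = 2.254.
Conjugate-depth relation: y₂/y₁ = ½[√(1 + 8Fr₁²) − 1] = ½[√41.637 − 1] = 2.726.
y₂ = 2.726 × 0.03658 = 0.09973 m.
Tailwater y_tw = 0.06741 m: y_tw < y₂, so the jump is swept downstream.

y₂ = 0.09973 m; the jump is swept downstream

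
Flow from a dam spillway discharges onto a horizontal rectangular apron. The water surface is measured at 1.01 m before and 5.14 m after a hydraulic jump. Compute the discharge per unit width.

q = 12.5 m²/s

For a rectangular channel the momentum equation gives q² = ½·g·y₁·y₂·(y₁ + y₂) = ½×9.81×1.01×5.14×6.15 = 157.
q = √157 = 12.5 m²/s.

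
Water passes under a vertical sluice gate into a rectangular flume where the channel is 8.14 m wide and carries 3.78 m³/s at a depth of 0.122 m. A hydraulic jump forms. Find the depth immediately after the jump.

y₂ = 0.542 m

q = Q/b = 3.78/8.14 = 0.464 m²/s; V₁ = q/y₁ = 3.81 m/s. Fr₁ = V₁/√(g·y₁) = 3.48.
Bélanger equation: y₂/y₁ = ½[√(1 + 8Fr₁²) − 1] = ½[√97.84 − 1] = 4.45.
y₂ = 4.45 × 0.122 = 0.542 m.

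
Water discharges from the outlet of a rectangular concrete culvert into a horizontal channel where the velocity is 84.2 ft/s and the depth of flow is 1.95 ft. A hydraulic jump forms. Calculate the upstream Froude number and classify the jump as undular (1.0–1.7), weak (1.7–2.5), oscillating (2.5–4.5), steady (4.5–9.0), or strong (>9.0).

Fr₁ = 10.6; strong jump

Fr₁ = V₁/√(g·y₁) = 84.2/√(32.2×1.95) = 10.6.
Fr₁ = 10.6 lies in the strong range.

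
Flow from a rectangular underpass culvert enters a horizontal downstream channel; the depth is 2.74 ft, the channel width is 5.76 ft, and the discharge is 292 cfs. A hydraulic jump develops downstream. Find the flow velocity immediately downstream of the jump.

V₂ = 7.94 ft/s

q = Q/b = 292/5.76 = 50.7 ft²/s; V₁ = q/y₁ = 18.5 ft/s. Fr₁ = V₁/√(g·y₁) = 1.97.
From the momentum equation for a rectangular channel, y₂/y₁ = ½[√(1 + 8Fr₁²) − 1] = ½[√32.04 − 1] = 2.33.
y₂ = 2.33 × 2.74 = 6.38 ft.
V₂ = q/y₂ = 50.7/6.38 = 7.94 ft/s.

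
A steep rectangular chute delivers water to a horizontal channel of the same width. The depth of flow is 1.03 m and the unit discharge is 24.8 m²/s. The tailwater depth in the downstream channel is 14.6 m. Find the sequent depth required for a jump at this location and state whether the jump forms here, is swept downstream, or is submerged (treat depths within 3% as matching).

y₂ = 10.5 m; the jump is submerged

V₁ = q/y₁ = 24.8/1.03 = 24.1 m/s. Fr₁ = V₁/√(g·y₁) = 24.1/√(9.81×1.03) = 7.57.
Conjugate-depth relation: y₂/y₁ = ½[√(1 + 8Fr₁²) − 1] = ½[√460.0 − 1] = 10.2.
y₂ = 10.2 × 1.03 = 10.5 m.
Tailwater y_tw = 14.6 m: y_tw > y₂, so the jump is submerged.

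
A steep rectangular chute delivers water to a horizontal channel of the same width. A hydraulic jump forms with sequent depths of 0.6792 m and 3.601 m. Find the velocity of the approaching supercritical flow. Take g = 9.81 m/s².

For a rectangular channel the momentum equation gives q² = ½·g·y₁·y₂·(y₁ + y₂) = ½×9.81×0.6792×3.601×4.280 = 51.35.
q = √51.35 = 7.166 m²/s.
V₁ = q/y₁ = 7.166/0.6792 = 10.55 m/s.

V₁ = 10.55 m/s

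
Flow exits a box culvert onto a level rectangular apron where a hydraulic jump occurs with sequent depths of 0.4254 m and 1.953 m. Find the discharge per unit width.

q = 3.113 m²/s

For a rectangular channel the momentum equation gives q² = ½·g·y₁·y₂·(y₁ + y₂) = ½×9.81×0.4254×1.953×2.378 = 9.692.
q = √9.692 = 3.113 m²/s.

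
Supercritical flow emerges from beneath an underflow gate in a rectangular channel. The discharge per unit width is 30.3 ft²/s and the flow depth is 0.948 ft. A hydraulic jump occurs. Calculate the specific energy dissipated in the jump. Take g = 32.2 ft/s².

V₁ = q/y₁ = 30.3/0.948 = 32.0 ft/s. Fr₁ = V₁/√(g·y₁) = 32.0/√(32.2×0.948) = 5.78.
By Bélanger, y₂/y₁ = ½[√(1 + 8Fr₁²) − 1] = ½[√268.7 − 1] = 7.70.
y₂ = 7.70 × 0.948 = 7.30 ft.
Head loss: ΔE = (y₂ − y₁)³/(4y₁y₂) = (7.30 − 0.948)³/(4×0.948×7.30) = 256/27.7 = 9.25 ft.

ΔE = 9.25 ft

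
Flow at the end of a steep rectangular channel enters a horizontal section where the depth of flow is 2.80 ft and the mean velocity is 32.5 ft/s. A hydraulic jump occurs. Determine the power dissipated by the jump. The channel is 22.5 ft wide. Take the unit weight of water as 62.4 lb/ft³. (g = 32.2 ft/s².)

Fr₁ = V₁/√(g·y₁) = 32.5/√(32.2×2.80) = 3.42.
From the momentum equation for a rectangular channel, y₂/y₁ = ½[√(1 + 8Fr₁²) − 1] = ½[√94.72 − 1] = 4.37.
y₂ = 4.37 × 2.80 = 12.2 ft.
Head loss: ΔE = (y₂ − y₁)³/(4y₁y₂) = (12.2 − 2.80)³/(4×2.80×12.2) = 837/137 = 6.12 ft.
q = V₁·y₁ = 32.5 × 2.80 = 91.0 ft²/s. Q = q·b = 91.0 × 22.5 = 2048 cfs. P = γ·Q·ΔE/550 = 62.4 × 2048 × 6.12 / 550 = 1421 hp.

P = 1421 hp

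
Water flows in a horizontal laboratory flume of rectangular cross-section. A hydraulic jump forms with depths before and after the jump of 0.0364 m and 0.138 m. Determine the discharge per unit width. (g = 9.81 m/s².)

q = 0.0656 m²/s

For a rectangular channel the momentum equation gives q² = ½·g·y₁·y₂·(y₁ + y₂) = ½×9.81×0.0364×0.138×0.174 = 0.00430.
q = √0.00430 = 0.0656 m²/s.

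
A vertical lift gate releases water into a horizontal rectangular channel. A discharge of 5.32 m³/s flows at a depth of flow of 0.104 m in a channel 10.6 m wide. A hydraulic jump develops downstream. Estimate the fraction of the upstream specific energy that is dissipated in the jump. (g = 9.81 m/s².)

q = Q/b = 5.32/10.6 = 0.502 m²/s; V₁ = q/y₁ = 4.83 m/s. Fr₁ = V₁/√(g·y₁) = 4.78.
Sequent-depth ratio: y₂/y₁ = ½[√(1 + 8Fr₁²) − 1] = ½[√183.6 − 1] = 6.28.
y₂ = 6.28 × 0.104 = 0.653 m.
E₁ = y₁ + V₁²/2g = 1.29 m. ΔE = (y₂ − y₁)³/(4y₁y₂) = 0.608 m. ΔE/E₁ = 0.608/1.29 = 0.471.

ΔE/E₁ = 0.471 (47.1%)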